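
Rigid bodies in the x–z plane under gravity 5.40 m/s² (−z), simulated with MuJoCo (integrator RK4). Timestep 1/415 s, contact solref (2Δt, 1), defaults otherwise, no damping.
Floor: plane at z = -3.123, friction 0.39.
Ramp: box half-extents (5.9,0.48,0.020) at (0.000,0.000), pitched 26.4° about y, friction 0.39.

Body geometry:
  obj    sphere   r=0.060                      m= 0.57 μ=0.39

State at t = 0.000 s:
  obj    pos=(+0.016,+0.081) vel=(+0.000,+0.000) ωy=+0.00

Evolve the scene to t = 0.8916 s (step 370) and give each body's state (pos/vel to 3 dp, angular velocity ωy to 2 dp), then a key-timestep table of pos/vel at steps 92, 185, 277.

State at t = 0.8916 s:
  obj    pos=(+0.627,-0.222) vel=(+1.370,-0.680) ωy=+25.48

Key-timestep trajectory:
   step    t(s)  obj.x    obj.z    obj.vx   obj.vz 
     92  0.2217   +0.054  +0.063  +0.341  -0.169
    185  0.4458   +0.169  +0.006  +0.685  -0.340
    277  0.6675   +0.358  -0.089  +1.025  -0.509


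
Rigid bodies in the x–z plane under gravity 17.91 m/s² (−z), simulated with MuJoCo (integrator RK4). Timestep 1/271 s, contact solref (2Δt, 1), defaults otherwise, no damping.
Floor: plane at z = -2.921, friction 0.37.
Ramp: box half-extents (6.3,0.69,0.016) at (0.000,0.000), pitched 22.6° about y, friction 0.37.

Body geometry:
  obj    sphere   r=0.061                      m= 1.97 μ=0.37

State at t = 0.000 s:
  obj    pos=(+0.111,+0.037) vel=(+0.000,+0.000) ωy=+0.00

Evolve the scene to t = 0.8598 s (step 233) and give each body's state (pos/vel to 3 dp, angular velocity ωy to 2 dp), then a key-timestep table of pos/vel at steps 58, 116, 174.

State at t = 0.8598 s:
  obj    pos=(+1.789,-0.661) vel=(+3.902,-1.624) ωy=+69.28

Key-timestep trajectory:
   step    t(s)  obj.x    obj.z    obj.vx   obj.vz 
     58  0.2140   +0.215  -0.006  +0.972  -0.404
    116  0.4280   +0.527  -0.136  +1.943  -0.809
    174  0.6421   +1.047  -0.352  +2.914  -1.213


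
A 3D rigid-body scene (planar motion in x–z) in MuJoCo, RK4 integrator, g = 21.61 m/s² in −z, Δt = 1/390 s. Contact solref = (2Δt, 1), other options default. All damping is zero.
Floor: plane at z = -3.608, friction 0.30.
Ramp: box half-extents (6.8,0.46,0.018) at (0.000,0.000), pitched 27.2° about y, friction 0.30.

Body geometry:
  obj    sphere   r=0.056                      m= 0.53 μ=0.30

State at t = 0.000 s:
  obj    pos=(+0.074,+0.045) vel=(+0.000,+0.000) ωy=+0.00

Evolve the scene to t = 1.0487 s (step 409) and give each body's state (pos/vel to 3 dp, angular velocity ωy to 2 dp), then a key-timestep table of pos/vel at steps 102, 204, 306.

State at t = 1.0487 s:
  obj    pos=(+3.525,-1.728) vel=(+6.581,-3.382) ωy=+132.12

Key-timestep trajectory:
   step    t(s)  obj.x    obj.z    obj.vx   obj.vz 
    102  0.2615   +0.289  -0.065  +1.641  -0.844
    204  0.5231   +0.933  -0.396  +3.283  -1.687
    306  0.7846   +2.006  -0.948  +4.924  -2.531


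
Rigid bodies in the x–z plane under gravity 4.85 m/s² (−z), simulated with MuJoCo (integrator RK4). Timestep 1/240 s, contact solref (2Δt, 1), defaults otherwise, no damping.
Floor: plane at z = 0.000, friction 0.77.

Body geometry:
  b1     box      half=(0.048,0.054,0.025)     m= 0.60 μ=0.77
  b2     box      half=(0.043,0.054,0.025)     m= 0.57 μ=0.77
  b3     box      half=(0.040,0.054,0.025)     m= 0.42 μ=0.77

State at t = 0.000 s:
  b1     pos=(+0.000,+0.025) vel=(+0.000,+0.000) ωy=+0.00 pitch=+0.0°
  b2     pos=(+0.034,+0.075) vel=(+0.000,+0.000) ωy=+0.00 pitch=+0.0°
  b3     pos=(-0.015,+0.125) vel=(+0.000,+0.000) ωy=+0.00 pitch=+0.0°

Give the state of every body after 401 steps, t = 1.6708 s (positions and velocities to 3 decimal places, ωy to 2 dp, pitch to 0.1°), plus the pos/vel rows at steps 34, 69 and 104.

State at t = 1.6708 s:
  b1     pos=(+0.000,+0.025) vel=(+0.000,+0.000) ωy=+0.00 pitch=+0.0°
  b2     pos=(+0.034,+0.075) vel=(+0.000,+0.000) ωy=+0.00 pitch=+0.0°
  b3     pos=(-0.108,+0.025) vel=(+0.000,+0.000) ωy=+0.00 pitch=+180.0°

Key-timestep trajectory:
   step    t(s)  b1.x    b1.z    b1.vx   b1.vz   b2.x    b2.z    b2.vx   b2.vz   b3.x    b3.z    b3.vx   b3.vz 
     34  0.1417   +0.000  +0.025  +0.000  +0.000   +0.034  +0.075  +0.000  +0.000   -0.021  +0.123  -0.088  -0.045
     69  0.2875   +0.000  +0.025  +0.005  -0.011   +0.034  +0.075  -0.001  +0.002   -0.039  +0.095  -0.185  -0.307
    104  0.4333   +0.000  +0.025  +0.000  +0.000   +0.034  +0.075  +0.000  +0.000   -0.084  +0.070  -0.317  -0.415


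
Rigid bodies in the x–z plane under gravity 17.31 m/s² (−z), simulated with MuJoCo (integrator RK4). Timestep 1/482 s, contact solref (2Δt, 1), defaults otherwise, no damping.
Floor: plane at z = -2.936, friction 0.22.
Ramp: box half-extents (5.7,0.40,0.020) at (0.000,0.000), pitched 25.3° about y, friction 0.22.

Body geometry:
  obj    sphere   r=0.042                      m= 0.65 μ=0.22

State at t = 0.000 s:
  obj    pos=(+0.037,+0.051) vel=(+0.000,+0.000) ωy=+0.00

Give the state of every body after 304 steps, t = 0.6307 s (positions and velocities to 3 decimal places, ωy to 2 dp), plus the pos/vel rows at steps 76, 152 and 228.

State at t = 0.6307 s:
  obj    pos=(+0.987,-0.398) vel=(+3.013,-1.424) ωy=+79.34

Key-timestep trajectory:
   step    t(s)  obj.x    obj.z    obj.vx   obj.vz 
     76  0.1577   +0.096  +0.023  +0.753  -0.356
    152  0.3154   +0.275  -0.061  +1.507  -0.712
    228  0.4730   +0.572  -0.202  +2.260  -1.068


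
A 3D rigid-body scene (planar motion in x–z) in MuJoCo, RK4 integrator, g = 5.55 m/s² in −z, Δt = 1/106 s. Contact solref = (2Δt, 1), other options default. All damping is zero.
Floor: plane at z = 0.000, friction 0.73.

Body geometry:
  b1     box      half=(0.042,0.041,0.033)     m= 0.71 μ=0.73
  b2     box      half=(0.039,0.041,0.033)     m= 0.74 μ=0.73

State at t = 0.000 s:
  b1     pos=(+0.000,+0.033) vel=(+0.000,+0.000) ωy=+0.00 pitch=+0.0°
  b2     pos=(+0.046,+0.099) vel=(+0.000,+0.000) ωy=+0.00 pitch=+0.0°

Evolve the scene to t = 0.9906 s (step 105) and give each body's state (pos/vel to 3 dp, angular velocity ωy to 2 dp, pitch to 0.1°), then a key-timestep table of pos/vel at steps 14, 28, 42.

State at t = 0.9906 s:
  b1     pos=(+0.000,+0.033) vel=(+0.000,+0.000) ωy=+0.00 pitch=+0.0°
  b2     pos=(+0.085,+0.039) vel=(+0.000,+0.000) ωy=+0.00 pitch=+90.0°

Key-timestep trajectory:
   step    t(s)  b1.x    b1.z    b1.vx   b1.vz   b2.x    b2.z    b2.vx   b2.vz 
     14  0.1321   +0.000  +0.033  +0.000  +0.000   +0.050  +0.098  +0.061  -0.013
     28  0.2642   +0.000  +0.033  +0.000  +0.000   +0.065  +0.090  +0.177  -0.162
     42  0.3962   +0.000  +0.033  +0.000  +0.000   +0.087  +0.035  -0.041  -0.057


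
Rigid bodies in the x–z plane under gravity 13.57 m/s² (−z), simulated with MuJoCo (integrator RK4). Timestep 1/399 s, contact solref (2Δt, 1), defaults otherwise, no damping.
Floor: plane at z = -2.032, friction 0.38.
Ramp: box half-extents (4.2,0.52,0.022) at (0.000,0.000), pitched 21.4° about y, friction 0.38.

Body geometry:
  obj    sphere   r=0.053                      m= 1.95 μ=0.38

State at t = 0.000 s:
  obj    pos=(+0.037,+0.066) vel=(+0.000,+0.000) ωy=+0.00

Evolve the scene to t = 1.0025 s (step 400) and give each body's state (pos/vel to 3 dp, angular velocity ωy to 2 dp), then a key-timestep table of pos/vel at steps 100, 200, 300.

State at t = 1.0025 s:
  obj    pos=(+1.692,-0.582) vel=(+3.301,-1.294) ωy=+66.89

Key-timestep trajectory:
   step    t(s)  obj.x    obj.z    obj.vx   obj.vz 
    100  0.2506   +0.140  +0.026  +0.825  -0.323
    200  0.5013   +0.451  -0.096  +1.651  -0.647
    300  0.7519   +0.968  -0.299  +2.476  -0.970


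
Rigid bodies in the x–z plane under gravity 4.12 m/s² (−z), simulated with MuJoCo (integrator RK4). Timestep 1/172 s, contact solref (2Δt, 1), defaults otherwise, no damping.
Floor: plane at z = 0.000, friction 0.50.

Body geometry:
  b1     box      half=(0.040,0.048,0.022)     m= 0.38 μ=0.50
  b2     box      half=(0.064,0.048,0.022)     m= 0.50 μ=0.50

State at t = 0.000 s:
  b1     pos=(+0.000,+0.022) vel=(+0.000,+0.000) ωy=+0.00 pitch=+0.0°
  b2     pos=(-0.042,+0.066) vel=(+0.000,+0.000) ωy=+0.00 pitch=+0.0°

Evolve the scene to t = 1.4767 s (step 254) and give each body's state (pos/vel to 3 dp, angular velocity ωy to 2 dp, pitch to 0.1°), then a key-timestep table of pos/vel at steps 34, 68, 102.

State at t = 1.4767 s:
  b1     pos=(+0.000,+0.022) vel=(+0.000,+0.000) ωy=+0.00 pitch=+0.0°
  b2     pos=(-0.057,+0.058) vel=(+0.000,+0.000) ωy=+0.01 pitch=-40.1°

Key-timestep trajectory:
   step    t(s)  b1.x    b1.z    b1.vx   b1.vz   b2.x    b2.z    b2.vx   b2.vz 
     34  0.1977   +0.000  +0.022  +0.000  +0.000   -0.044  +0.066  -0.023  -0.004
     68  0.3953   +0.000  +0.022  +0.000  +0.000   -0.053  +0.062  -0.078  -0.055
    102  0.5930   +0.000  +0.022  +0.009  -0.006   -0.056  +0.059  +0.054  -0.013


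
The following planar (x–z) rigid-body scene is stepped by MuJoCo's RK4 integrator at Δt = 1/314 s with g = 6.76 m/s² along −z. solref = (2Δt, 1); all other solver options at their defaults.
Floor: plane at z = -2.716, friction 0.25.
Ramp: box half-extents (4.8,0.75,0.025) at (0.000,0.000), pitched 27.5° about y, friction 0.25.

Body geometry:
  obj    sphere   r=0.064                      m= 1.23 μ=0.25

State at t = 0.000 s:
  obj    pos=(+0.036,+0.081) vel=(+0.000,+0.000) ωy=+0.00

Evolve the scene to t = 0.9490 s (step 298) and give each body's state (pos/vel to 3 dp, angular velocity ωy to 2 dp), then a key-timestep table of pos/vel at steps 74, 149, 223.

State at t = 0.9490 s:
  obj    pos=(+0.927,-0.382) vel=(+1.877,-0.977) ωy=+33.06

Key-timestep trajectory:
   step    t(s)  obj.x    obj.z    obj.vx   obj.vz 
     74  0.2357   +0.091  +0.053  +0.466  -0.243
    149  0.4745   +0.259  -0.034  +0.939  -0.489
    223  0.7102   +0.535  -0.178  +1.405  -0.731


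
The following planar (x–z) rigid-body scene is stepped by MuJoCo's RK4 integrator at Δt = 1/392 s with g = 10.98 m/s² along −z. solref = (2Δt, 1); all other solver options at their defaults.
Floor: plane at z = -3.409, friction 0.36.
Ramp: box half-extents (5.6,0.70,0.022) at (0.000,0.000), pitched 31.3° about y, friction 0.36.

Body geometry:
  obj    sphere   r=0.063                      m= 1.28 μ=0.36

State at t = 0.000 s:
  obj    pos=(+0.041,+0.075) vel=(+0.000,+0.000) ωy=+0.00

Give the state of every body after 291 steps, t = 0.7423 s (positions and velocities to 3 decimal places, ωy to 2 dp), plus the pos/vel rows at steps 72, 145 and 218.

State at t = 0.7423 s:
  obj    pos=(+1.000,-0.509) vel=(+2.585,-1.571) ωy=+48.01

Key-timestep trajectory:
   step    t(s)  obj.x    obj.z    obj.vx   obj.vz 
     72  0.1837   +0.100  +0.039  +0.640  -0.389
    145  0.3699   +0.279  -0.070  +1.288  -0.783
    218  0.5561   +0.579  -0.253  +1.936  -1.177


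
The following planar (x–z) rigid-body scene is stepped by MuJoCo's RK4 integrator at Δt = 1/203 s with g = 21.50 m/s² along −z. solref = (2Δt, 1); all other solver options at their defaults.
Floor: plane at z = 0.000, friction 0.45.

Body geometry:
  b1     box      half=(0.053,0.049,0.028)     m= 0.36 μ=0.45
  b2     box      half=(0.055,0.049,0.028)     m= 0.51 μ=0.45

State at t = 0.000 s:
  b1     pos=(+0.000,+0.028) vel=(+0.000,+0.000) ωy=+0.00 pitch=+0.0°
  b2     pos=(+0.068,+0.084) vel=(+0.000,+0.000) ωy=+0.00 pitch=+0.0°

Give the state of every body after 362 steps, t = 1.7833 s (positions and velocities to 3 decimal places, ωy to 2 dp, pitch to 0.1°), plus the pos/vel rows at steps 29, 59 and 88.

State at t = 1.7833 s:
  b1     pos=(+0.000,+0.028) vel=(+0.000,+0.000) ωy=+0.00 pitch=+0.0°
  b2     pos=(+0.126,+0.055) vel=(+0.000,+0.000) ωy=+0.00 pitch=+90.0°

Key-timestep trajectory:
   step    t(s)  b1.x    b1.z    b1.vx   b1.vz   b2.x    b2.z    b2.vx   b2.vz 
     29  0.1429   +0.000  +0.028  +0.000  +0.000   +0.098  +0.061  +0.292  +0.038
     59  0.2906   +0.000  +0.028  +0.000  +0.000   +0.137  +0.059  -0.012  -0.003
     88  0.4335   +0.000  +0.028  +0.000  +0.000   +0.124  +0.056  +0.188  -0.085


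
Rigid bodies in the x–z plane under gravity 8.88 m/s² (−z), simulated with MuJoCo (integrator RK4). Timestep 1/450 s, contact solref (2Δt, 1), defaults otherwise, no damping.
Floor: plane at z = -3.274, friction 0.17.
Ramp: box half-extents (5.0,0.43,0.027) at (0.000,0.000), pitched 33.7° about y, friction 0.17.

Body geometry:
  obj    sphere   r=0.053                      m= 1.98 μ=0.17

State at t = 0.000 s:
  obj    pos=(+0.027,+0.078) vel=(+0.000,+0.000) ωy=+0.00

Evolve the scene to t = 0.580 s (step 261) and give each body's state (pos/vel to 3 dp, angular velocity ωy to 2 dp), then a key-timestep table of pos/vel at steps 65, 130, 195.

State at t = 0.580 s:
  obj    pos=(+0.541,-0.265) vel=(+1.777,-1.172) ωy=+34.39

Key-timestep trajectory:
   step    t(s)  obj.x    obj.z    obj.vx   obj.vz 
     65  0.1444   +0.059  +0.057  +0.445  -0.289
    130  0.2889   +0.155  -0.007  +0.883  -0.590
    195  0.4333   +0.314  -0.113  +1.323  -0.887


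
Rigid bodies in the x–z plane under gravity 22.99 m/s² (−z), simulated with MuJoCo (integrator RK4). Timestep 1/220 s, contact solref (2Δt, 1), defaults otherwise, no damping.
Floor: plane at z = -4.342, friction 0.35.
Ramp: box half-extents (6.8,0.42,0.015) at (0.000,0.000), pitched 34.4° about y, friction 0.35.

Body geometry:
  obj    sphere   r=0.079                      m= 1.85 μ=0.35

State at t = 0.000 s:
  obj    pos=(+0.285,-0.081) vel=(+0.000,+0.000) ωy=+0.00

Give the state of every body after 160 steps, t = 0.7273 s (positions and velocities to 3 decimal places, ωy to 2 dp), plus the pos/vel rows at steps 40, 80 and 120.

State at t = 0.7273 s:
  obj    pos=(+2.310,-1.468) vel=(+5.568,-3.812) ωy=+85.39

Key-timestep trajectory:
   step    t(s)  obj.x    obj.z    obj.vx   obj.vz 
     40  0.1818   +0.412  -0.168  +1.392  -0.953
     80  0.3636   +0.791  -0.428  +2.784  -1.906
    120  0.5455   +1.424  -0.861  +4.176  -2.859


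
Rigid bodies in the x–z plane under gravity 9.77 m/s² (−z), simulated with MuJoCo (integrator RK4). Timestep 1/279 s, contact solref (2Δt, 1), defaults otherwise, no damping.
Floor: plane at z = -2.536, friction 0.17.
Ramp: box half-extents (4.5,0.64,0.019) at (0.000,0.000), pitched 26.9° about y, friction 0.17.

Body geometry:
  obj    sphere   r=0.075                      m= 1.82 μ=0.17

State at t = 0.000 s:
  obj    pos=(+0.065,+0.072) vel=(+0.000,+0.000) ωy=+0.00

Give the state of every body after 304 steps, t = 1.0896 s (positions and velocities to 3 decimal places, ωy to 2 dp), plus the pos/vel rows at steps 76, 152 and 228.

State at t = 1.0896 s:
  obj    pos=(+1.737,-0.776) vel=(+3.068,-1.557) ωy=+45.86

Key-timestep trajectory:
   step    t(s)  obj.x    obj.z    obj.vx   obj.vz 
     76  0.2724   +0.170  +0.019  +0.767  -0.389
    152  0.5448   +0.483  -0.140  +1.534  -0.778
    228  0.8172   +1.006  -0.405  +2.301  -1.167


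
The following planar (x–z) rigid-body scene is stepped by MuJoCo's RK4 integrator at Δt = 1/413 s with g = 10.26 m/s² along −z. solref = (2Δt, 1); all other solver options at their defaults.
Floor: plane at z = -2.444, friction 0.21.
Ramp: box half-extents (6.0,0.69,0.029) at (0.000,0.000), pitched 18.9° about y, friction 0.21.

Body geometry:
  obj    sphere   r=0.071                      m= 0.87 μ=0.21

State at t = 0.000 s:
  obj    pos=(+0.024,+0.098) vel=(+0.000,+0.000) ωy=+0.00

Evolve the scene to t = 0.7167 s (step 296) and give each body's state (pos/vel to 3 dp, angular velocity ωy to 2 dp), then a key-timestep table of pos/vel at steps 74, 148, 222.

State at t = 0.7167 s:
  obj    pos=(+0.601,-0.100) vel=(+1.610,-0.551) ωy=+23.96

Key-timestep trajectory:
   step    t(s)  obj.x    obj.z    obj.vx   obj.vz 
     74  0.1792   +0.060  +0.085  +0.402  -0.138
    148  0.3584   +0.168  +0.048  +0.805  -0.276
    222  0.5375   +0.348  -0.014  +1.207  -0.413


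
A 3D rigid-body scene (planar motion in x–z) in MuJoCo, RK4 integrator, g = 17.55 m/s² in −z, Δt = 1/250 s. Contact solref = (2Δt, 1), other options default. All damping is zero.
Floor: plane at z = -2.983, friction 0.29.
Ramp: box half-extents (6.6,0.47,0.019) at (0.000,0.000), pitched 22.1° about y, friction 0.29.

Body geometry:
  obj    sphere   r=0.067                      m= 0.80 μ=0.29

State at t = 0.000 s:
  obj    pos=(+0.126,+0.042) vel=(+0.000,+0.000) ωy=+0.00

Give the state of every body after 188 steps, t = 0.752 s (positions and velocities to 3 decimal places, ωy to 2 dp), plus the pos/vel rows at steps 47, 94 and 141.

State at t = 0.752 s:
  obj    pos=(+1.362,-0.460) vel=(+3.286,-1.334) ωy=+52.93

Key-timestep trajectory:
   step    t(s)  obj.x    obj.z    obj.vx   obj.vz 
     47  0.1880   +0.203  +0.010  +0.822  -0.334
     94  0.3760   +0.435  -0.084  +1.643  -0.667
    141  0.5640   +0.821  -0.241  +2.465  -1.001


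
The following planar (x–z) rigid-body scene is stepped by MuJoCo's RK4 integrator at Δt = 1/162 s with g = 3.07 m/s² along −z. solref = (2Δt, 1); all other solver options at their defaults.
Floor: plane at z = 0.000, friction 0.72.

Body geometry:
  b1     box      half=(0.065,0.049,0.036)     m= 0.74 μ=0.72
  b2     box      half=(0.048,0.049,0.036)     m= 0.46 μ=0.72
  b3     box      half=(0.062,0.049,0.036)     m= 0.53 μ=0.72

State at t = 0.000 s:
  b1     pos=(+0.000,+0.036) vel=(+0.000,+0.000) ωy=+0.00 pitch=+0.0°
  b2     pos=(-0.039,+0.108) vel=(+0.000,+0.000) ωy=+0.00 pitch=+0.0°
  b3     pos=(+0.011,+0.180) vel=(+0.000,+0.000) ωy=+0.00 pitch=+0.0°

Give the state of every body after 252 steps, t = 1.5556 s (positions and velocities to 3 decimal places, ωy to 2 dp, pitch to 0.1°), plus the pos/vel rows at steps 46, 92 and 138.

State at t = 1.5556 s:
  b1     pos=(+0.000,+0.036) vel=(+0.000,+0.000) ωy=+0.00 pitch=+0.0°
  b2     pos=(-0.039,+0.108) vel=(+0.000,+0.000) ωy=+0.00 pitch=+0.0°
  b3     pos=(+0.154,+0.036) vel=(+0.000,+0.000) ωy=+0.00 pitch=+180.0°

Key-timestep trajectory:
   step    t(s)  b1.x    b1.z    b1.vx   b1.vz   b2.x    b2.z    b2.vx   b2.vz   b3.x    b3.z    b3.vx   b3.vz 
     46  0.2840   +0.000  +0.036  +0.000  +0.000   -0.039  +0.108  +0.000  +0.000   +0.015  +0.180  +0.033  -0.005
     92  0.5679   +0.000  +0.036  +0.000  +0.000   -0.039  +0.108  +0.000  +0.000   +0.037  +0.167  +0.125  -0.148
    138  0.8519   +0.000  +0.036  +0.000  +0.000   -0.039  +0.108  +0.000  +0.000   +0.103  +0.121  +0.298  -0.230


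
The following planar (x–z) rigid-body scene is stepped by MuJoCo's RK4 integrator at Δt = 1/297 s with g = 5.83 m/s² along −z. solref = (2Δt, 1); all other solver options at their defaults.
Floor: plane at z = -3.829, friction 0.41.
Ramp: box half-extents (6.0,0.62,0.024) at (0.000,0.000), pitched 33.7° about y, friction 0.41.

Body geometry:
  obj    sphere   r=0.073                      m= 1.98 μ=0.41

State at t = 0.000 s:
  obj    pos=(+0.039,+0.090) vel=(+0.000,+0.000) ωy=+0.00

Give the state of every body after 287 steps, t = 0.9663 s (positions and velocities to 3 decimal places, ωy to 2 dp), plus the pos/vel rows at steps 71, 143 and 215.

State at t = 0.9663 s:
  obj    pos=(+0.937,-0.508) vel=(+1.858,-1.239) ωy=+30.58

Key-timestep trajectory:
   step    t(s)  obj.x    obj.z    obj.vx   obj.vz 
     71  0.2391   +0.094  +0.054  +0.460  -0.307
    143  0.4815   +0.262  -0.058  +0.926  -0.617
    215  0.7239   +0.543  -0.246  +1.392  -0.928


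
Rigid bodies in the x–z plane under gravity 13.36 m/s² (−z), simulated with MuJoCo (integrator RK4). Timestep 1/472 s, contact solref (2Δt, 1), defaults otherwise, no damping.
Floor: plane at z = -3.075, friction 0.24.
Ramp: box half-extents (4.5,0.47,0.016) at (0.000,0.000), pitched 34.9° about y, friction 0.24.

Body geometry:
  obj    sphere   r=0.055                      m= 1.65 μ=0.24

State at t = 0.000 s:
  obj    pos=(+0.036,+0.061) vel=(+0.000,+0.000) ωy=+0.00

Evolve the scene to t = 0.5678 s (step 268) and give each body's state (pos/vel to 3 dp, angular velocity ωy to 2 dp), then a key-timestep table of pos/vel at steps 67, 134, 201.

State at t = 0.5678 s:
  obj    pos=(+0.758,-0.442) vel=(+2.543,-1.774) ωy=+56.35

Key-timestep trajectory:
   step    t(s)  obj.x    obj.z    obj.vx   obj.vz 
     67  0.1419   +0.081  +0.030  +0.636  -0.444
    134  0.2839   +0.217  -0.065  +1.271  -0.887
    201  0.4258   +0.442  -0.222  +1.907  -1.330


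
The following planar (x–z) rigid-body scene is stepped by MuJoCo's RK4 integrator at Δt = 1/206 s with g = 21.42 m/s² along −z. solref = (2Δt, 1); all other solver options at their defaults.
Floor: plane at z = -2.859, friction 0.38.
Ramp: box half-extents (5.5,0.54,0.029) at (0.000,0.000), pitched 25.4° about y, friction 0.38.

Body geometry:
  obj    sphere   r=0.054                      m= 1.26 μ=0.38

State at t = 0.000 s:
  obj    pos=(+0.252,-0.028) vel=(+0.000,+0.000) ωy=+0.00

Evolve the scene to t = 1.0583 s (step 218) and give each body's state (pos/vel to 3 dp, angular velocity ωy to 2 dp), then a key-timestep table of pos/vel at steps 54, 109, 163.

State at t = 1.0583 s:
  obj    pos=(+3.572,-1.604) vel=(+6.273,-2.979) ωy=+128.60

Key-timestep trajectory:
   step    t(s)  obj.x    obj.z    obj.vx   obj.vz 
     54  0.2621   +0.456  -0.125  +1.554  -0.738
    109  0.5291   +1.082  -0.422  +3.137  -1.490
    163  0.7913   +2.108  -0.909  +4.691  -2.227


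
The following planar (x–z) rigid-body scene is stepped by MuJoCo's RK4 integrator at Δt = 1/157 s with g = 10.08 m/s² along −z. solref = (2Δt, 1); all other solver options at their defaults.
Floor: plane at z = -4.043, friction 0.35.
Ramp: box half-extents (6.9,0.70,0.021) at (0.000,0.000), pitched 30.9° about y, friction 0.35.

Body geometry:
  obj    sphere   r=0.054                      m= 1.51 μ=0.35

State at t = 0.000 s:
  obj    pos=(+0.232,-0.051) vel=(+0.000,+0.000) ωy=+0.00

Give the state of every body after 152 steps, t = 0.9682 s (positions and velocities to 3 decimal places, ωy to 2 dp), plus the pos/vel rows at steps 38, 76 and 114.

State at t = 0.9682 s:
  obj    pos=(+1.719,-0.941) vel=(+3.072,-1.838) ωy=+66.28

Key-timestep trajectory:
   step    t(s)  obj.x    obj.z    obj.vx   obj.vz 
     38  0.2420   +0.325  -0.107  +0.768  -0.460
     76  0.4841   +0.604  -0.274  +1.536  -0.919
    114  0.7261   +1.068  -0.552  +2.304  -1.379


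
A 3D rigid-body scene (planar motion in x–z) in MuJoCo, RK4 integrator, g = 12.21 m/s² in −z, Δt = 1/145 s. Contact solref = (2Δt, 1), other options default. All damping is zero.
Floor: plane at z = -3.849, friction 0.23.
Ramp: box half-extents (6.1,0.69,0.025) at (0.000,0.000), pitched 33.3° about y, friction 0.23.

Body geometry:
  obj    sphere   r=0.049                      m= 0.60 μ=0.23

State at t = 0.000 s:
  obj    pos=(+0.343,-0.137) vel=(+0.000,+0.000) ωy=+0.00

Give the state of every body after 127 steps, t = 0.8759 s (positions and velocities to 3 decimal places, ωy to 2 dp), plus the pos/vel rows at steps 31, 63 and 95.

State at t = 0.8759 s:
  obj    pos=(+1.879,-1.145) vel=(+3.506,-2.303) ωy=+85.55

Key-timestep trajectory:
   step    t(s)  obj.x    obj.z    obj.vx   obj.vz 
     31  0.2138   +0.435  -0.197  +0.856  -0.562
     63  0.4345   +0.721  -0.385  +1.739  -1.143
     95  0.6552   +1.202  -0.701  +2.623  -1.723


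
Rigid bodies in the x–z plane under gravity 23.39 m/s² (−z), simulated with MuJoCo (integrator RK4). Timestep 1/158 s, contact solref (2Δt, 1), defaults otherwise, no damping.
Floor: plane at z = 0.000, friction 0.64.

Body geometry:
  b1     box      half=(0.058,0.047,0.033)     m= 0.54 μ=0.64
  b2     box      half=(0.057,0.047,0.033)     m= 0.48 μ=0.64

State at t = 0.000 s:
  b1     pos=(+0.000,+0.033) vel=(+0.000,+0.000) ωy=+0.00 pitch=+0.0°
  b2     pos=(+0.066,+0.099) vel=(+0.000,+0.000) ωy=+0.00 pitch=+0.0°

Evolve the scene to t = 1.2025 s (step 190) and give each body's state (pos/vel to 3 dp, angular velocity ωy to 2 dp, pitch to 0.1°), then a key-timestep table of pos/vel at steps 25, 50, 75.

State at t = 1.2025 s:
  b1     pos=(+0.000,+0.033) vel=(+0.000,+0.000) ωy=+0.00 pitch=+0.0°
  b2     pos=(+0.212,+0.033) vel=(+0.000,+0.000) ωy=+0.00 pitch=+180.0°

Key-timestep trajectory:
   step    t(s)  b1.x    b1.z    b1.vx   b1.vz   b2.x    b2.z    b2.vx   b2.vz 
     25  0.1582   +0.000  +0.033  +0.000  +0.000   +0.101  +0.061  +0.618  -0.173
     50  0.3165   +0.000  +0.033  +0.000  +0.000   +0.151  +0.066  +0.109  +0.004
     75  0.4747   +0.000  +0.033  +0.000  +0.000   +0.186  +0.056  +0.492  -0.330


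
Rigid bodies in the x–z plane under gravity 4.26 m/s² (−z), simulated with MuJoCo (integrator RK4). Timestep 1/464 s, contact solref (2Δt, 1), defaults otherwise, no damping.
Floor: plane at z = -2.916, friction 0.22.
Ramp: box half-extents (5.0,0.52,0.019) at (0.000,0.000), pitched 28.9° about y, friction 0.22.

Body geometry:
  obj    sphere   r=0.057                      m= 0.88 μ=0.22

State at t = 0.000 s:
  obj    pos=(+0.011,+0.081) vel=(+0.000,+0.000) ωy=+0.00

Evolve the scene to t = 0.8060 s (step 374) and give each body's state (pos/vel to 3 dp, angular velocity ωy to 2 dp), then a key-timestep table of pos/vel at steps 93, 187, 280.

State at t = 0.8060 s:
  obj    pos=(+0.429,-0.150) vel=(+1.038,-0.573) ωy=+20.79

Key-timestep trajectory:
   step    t(s)  obj.x    obj.z    obj.vx   obj.vz 
     93  0.2004   +0.037  +0.066  +0.258  -0.142
    187  0.4030   +0.116  +0.023  +0.519  -0.286
    280  0.6034   +0.245  -0.049  +0.777  -0.429


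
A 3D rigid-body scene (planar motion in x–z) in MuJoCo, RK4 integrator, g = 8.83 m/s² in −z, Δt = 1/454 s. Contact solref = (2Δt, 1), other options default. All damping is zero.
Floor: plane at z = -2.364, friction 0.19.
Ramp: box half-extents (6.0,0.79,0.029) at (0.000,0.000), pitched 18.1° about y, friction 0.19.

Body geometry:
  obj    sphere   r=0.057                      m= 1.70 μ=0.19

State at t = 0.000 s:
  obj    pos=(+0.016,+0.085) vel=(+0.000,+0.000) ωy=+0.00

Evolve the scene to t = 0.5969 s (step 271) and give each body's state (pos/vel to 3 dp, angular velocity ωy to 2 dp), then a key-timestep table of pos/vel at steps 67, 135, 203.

State at t = 0.5969 s:
  obj    pos=(+0.348,-0.023) vel=(+1.112,-0.363) ωy=+20.52

Key-timestep trajectory:
   step    t(s)  obj.x    obj.z    obj.vx   obj.vz 
     67  0.1476   +0.036  +0.079  +0.275  -0.090
    135  0.2974   +0.098  +0.058  +0.554  -0.181
    203  0.4471   +0.202  +0.024  +0.833  -0.272


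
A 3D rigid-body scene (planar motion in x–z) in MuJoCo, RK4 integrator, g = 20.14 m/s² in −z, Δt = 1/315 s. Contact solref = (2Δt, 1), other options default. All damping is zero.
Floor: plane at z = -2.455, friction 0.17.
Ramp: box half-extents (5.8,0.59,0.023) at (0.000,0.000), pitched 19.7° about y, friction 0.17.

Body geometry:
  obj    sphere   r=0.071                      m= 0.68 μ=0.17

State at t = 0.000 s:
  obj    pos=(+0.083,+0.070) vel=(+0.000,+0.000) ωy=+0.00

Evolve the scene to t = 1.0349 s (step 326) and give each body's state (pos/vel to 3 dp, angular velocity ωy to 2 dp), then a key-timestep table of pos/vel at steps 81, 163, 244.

State at t = 1.0349 s:
  obj    pos=(+2.528,-0.805) vel=(+4.725,-1.692) ωy=+70.68

Key-timestep trajectory:
   step    t(s)  obj.x    obj.z    obj.vx   obj.vz 
     81  0.2571   +0.234  +0.016  +1.174  -0.420
    163  0.5175   +0.694  -0.149  +2.363  -0.846
    244  0.7746   +1.453  -0.420  +3.537  -1.266


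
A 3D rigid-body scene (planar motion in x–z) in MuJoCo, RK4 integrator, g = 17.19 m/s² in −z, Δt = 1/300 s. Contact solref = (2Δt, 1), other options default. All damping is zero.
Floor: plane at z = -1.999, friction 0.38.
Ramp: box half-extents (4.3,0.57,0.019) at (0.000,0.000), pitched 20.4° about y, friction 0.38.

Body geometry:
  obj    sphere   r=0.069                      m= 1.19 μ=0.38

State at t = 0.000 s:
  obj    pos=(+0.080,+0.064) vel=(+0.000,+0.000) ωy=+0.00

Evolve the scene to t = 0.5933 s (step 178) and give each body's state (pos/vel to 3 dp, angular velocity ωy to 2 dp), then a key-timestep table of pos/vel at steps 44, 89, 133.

State at t = 0.5933 s:
  obj    pos=(+0.786,-0.199) vel=(+2.380,-0.885) ωy=+36.80

Key-timestep trajectory:
   step    t(s)  obj.x    obj.z    obj.vx   obj.vz 
     44  0.1467   +0.123  +0.048  +0.589  -0.219
     89  0.2967   +0.257  -0.002  +1.190  -0.443
    133  0.4433   +0.474  -0.083  +1.779  -0.661


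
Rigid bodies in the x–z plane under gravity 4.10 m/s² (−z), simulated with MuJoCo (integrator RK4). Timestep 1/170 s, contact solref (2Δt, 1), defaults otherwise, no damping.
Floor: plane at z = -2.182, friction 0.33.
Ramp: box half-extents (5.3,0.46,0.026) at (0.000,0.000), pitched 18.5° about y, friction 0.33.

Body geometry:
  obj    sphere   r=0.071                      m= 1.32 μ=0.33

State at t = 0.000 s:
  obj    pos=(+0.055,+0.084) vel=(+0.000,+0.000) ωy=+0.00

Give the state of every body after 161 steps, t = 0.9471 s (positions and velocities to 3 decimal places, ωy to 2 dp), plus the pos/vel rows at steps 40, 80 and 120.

State at t = 0.9471 s:
  obj    pos=(+0.450,-0.048) vel=(+0.835,-0.279) ωy=+12.39

Key-timestep trajectory:
   step    t(s)  obj.x    obj.z    obj.vx   obj.vz 
     40  0.2353   +0.079  +0.076  +0.207  -0.069
     80  0.4706   +0.153  +0.051  +0.415  -0.139
    120  0.7059   +0.275  +0.010  +0.622  -0.208


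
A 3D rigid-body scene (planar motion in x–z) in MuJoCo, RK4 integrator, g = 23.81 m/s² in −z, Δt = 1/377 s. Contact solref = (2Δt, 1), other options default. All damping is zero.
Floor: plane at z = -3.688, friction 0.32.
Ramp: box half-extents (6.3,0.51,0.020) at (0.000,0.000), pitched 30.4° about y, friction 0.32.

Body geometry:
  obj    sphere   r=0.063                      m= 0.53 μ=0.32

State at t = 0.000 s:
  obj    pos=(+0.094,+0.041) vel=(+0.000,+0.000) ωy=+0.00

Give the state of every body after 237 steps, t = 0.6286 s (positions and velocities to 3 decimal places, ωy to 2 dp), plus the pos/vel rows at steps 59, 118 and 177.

State at t = 0.6286 s:
  obj    pos=(+1.561,-0.820) vel=(+4.667,-2.738) ωy=+85.86

Key-timestep trajectory:
   step    t(s)  obj.x    obj.z    obj.vx   obj.vz 
     59  0.1565   +0.185  -0.012  +1.162  -0.682
    118  0.3130   +0.458  -0.172  +2.324  -1.363
    177  0.4695   +0.912  -0.439  +3.485  -2.045


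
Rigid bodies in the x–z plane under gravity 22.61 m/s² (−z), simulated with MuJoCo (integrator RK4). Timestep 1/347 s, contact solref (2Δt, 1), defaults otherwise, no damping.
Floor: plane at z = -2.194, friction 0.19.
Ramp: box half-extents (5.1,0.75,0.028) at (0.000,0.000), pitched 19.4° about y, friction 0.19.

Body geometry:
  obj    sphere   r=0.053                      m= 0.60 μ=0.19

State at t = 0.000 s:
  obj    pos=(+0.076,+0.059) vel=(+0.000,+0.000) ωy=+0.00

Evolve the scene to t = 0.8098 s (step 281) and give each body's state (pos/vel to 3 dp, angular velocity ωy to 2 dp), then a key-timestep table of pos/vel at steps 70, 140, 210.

State at t = 0.8098 s:
  obj    pos=(+1.735,-0.525) vel=(+4.098,-1.443) ωy=+81.95

Key-timestep trajectory:
   step    t(s)  obj.x    obj.z    obj.vx   obj.vz 
     70  0.2017   +0.179  +0.023  +1.021  -0.360
    140  0.4035   +0.488  -0.086  +2.042  -0.719
    210  0.6052   +1.003  -0.267  +3.062  -1.078


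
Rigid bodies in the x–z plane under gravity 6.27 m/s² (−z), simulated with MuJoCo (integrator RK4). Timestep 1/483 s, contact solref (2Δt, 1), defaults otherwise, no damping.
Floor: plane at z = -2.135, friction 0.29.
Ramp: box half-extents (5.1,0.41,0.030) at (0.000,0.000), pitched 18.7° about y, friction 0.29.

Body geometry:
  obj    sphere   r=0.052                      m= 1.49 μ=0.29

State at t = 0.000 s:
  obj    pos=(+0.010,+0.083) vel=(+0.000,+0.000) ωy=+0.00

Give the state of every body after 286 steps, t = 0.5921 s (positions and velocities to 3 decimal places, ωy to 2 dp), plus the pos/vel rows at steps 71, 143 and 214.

State at t = 0.5921 s:
  obj    pos=(+0.249,+0.002) vel=(+0.805,-0.273) ωy=+16.35

Key-timestep trajectory:
   step    t(s)  obj.x    obj.z    obj.vx   obj.vz 
     71  0.1470   +0.025  +0.078  +0.200  -0.068
    143  0.2961   +0.070  +0.063  +0.403  -0.136
    214  0.4431   +0.144  +0.038  +0.603  -0.204


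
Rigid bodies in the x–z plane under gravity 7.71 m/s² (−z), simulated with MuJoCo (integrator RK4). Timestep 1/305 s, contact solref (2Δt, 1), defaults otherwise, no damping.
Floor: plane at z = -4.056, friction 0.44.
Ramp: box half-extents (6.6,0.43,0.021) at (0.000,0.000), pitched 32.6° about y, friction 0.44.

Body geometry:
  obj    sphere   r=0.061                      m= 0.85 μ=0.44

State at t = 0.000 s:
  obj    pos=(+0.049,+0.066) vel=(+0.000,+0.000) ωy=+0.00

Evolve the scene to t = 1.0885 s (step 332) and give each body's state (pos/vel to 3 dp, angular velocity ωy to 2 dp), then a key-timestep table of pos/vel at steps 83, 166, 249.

State at t = 1.0885 s:
  obj    pos=(+1.530,-0.881) vel=(+2.721,-1.740) ωy=+52.94

Key-timestep trajectory:
   step    t(s)  obj.x    obj.z    obj.vx   obj.vz 
     83  0.2721   +0.142  +0.007  +0.680  -0.435
    166  0.5443   +0.419  -0.171  +1.361  -0.870
    249  0.8164   +0.882  -0.467  +2.041  -1.305


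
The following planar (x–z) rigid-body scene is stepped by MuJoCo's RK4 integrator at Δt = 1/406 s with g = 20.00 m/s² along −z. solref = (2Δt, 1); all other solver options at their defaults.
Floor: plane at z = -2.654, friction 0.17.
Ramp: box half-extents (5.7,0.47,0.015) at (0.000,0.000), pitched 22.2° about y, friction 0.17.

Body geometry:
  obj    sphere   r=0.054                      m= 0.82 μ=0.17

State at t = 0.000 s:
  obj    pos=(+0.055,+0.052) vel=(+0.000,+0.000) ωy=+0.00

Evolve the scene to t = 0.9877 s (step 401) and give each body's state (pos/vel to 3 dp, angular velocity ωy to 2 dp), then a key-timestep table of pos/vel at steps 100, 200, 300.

State at t = 0.9877 s:
  obj    pos=(+2.493,-0.943) vel=(+4.936,-2.014) ωy=+98.72

Key-timestep trajectory:
   step    t(s)  obj.x    obj.z    obj.vx   obj.vz 
    100  0.2463   +0.207  -0.010  +1.231  -0.502
    200  0.4926   +0.662  -0.195  +2.462  -1.005
    300  0.7389   +1.420  -0.505  +3.693  -1.507


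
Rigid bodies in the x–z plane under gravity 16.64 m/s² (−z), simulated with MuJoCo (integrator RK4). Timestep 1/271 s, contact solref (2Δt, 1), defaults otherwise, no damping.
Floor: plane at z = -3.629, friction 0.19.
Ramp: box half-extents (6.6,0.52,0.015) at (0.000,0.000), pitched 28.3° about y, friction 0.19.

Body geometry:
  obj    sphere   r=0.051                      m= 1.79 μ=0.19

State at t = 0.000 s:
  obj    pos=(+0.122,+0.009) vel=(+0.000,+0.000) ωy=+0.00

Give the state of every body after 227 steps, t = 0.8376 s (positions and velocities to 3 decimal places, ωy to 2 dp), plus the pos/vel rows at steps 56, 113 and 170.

State at t = 0.8376 s:
  obj    pos=(+1.863,-0.928) vel=(+4.156,-2.238) ωy=+92.53

Key-timestep trajectory:
   step    t(s)  obj.x    obj.z    obj.vx   obj.vz 
     56  0.2066   +0.228  -0.048  +1.026  -0.552
    113  0.4170   +0.554  -0.223  +2.069  -1.114
    170  0.6273   +1.099  -0.517  +3.113  -1.676


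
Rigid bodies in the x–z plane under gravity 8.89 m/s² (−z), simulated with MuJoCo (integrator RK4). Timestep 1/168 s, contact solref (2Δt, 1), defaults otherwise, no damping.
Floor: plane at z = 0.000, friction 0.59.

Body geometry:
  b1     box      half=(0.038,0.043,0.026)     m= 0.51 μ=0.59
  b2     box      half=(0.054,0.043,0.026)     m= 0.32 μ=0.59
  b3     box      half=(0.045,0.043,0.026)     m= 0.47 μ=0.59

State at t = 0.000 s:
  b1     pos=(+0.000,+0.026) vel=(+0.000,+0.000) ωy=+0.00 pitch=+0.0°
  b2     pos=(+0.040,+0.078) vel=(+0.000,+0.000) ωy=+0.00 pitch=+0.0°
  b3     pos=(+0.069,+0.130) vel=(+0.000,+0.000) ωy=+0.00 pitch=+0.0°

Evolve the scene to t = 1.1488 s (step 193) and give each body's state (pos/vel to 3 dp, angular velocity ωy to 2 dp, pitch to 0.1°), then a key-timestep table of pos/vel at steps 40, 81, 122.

State at t = 1.1488 s:
  b1     pos=(+0.000,+0.026) vel=(+0.000,+0.000) ωy=+0.00 pitch=+0.0°
  b2     pos=(+0.144,+0.054) vel=(+0.000,+0.000) ωy=+0.00 pitch=+142.0°
  b3     pos=(+0.229,+0.026) vel=(+0.000,+0.000) ωy=+0.00 pitch=+180.0°

Key-timestep trajectory:
   step    t(s)  b1.x    b1.z    b1.vx   b1.vz   b2.x    b2.z    b2.vx   b2.vz   b3.x    b3.z    b3.vx   b3.vz 
     40  0.2381   +0.000  +0.026  +0.000  +0.000   +0.067  +0.058  +0.286  +0.011   +0.133  +0.049  +0.435  -0.398
     81  0.4821   +0.000  +0.026  +0.000  +0.000   +0.115  +0.060  +0.074  +0.004   +0.207  +0.045  +0.331  -0.176
    122  0.7262   +0.000  +0.026  +0.000  +0.000   +0.145  +0.053  +0.008  +0.006   +0.228  +0.026  +0.020  -0.007


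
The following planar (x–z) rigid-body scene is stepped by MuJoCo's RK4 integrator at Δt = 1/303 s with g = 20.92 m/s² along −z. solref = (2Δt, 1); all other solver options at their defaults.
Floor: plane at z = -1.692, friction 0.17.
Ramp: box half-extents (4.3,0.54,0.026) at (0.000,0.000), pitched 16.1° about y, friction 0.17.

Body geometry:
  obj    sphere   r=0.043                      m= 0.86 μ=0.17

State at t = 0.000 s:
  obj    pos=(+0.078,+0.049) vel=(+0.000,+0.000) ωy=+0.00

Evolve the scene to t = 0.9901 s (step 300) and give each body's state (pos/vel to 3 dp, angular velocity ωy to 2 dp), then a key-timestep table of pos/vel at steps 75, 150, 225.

State at t = 0.9901 s:
  obj    pos=(+2.030,-0.514) vel=(+3.942,-1.138) ωy=+95.40

Key-timestep trajectory:
   step    t(s)  obj.x    obj.z    obj.vx   obj.vz 
     75  0.2475   +0.200  +0.014  +0.986  -0.284
    150  0.4950   +0.566  -0.092  +1.971  -0.569
    225  0.7426   +1.176  -0.268  +2.957  -0.853


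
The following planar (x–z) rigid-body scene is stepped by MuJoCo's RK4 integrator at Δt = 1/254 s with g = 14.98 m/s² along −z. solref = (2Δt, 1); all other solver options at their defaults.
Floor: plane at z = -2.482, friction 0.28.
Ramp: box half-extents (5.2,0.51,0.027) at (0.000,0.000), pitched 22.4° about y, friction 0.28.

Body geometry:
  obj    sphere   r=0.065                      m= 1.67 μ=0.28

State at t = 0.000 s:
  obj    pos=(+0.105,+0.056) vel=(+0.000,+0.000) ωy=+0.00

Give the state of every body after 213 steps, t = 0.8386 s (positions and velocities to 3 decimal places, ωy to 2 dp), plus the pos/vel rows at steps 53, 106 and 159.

State at t = 0.8386 s:
  obj    pos=(+1.431,-0.490) vel=(+3.161,-1.303) ωy=+52.60

Key-timestep trajectory:
   step    t(s)  obj.x    obj.z    obj.vx   obj.vz 
     53  0.2087   +0.187  +0.022  +0.787  -0.324
    106  0.4173   +0.433  -0.079  +1.573  -0.648
    159  0.6260   +0.844  -0.248  +2.360  -0.973


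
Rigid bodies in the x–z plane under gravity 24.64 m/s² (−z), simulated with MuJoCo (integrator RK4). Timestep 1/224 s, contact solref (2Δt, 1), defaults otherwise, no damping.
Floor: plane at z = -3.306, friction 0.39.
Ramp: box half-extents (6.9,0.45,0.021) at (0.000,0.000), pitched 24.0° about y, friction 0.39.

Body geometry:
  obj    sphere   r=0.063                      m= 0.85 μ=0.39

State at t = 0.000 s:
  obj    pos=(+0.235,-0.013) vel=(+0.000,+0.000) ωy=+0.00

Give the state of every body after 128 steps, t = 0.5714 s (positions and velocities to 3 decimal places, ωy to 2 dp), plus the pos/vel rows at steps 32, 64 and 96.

State at t = 0.5714 s:
  obj    pos=(+1.303,-0.488) vel=(+3.737,-1.664) ωy=+64.92

Key-timestep trajectory:
   step    t(s)  obj.x    obj.z    obj.vx   obj.vz 
     32  0.1429   +0.302  -0.042  +0.934  -0.416
     64  0.2857   +0.502  -0.132  +1.869  -0.832
     96  0.4286   +0.836  -0.280  +2.803  -1.248


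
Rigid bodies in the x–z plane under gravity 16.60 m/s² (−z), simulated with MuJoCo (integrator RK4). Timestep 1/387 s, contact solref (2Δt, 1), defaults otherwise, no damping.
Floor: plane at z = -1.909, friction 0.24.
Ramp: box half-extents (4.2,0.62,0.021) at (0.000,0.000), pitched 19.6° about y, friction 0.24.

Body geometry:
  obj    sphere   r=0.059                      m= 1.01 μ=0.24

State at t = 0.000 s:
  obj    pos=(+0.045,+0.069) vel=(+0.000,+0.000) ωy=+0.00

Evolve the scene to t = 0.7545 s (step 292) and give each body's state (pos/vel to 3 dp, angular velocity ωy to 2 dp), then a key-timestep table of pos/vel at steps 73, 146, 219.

State at t = 0.7545 s:
  obj    pos=(+1.112,-0.311) vel=(+2.827,-1.007) ωy=+50.86

Key-timestep trajectory:
   step    t(s)  obj.x    obj.z    obj.vx   obj.vz 
     73  0.1886   +0.112  +0.045  +0.707  -0.252
    146  0.3773   +0.312  -0.026  +1.414  -0.503
    219  0.5659   +0.645  -0.145  +2.121  -0.755
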